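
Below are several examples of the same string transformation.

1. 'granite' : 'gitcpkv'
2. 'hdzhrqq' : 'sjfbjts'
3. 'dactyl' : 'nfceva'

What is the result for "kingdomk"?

Looking at the pairs, the operation is to shift every letter 2 places forward in the alphabet (wrapping around), then move the last character to the front.
Working it through for "kingdomk": intermediate "mkpifqom", final "mmkpifqo".

mmkpifqo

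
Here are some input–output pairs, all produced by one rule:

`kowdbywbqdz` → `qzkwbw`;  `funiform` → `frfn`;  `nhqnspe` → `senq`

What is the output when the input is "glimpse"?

pegi

In each case the input is transformed by: keep every other character starting from the first (positions 1st, 3rd, 5th, ...), then move the last 2 characters to the front (rotate right by 2).
Applying that to "glimpse" gives "pegi".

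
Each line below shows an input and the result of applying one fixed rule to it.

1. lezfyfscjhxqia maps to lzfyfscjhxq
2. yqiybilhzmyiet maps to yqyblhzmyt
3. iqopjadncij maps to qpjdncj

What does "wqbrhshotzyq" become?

wqbrhshtzyq

Each output is the input with this applied: remove every vowel.
Doing the same to "wqbrhshotzyq": "wqbrhshtzyq".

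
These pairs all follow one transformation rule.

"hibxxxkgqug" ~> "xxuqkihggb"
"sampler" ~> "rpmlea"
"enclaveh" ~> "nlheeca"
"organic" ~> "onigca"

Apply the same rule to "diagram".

The rule is to sort the characters into reverse alphabetical order, then delete the first character.
For "diagram", step one produces "rmigdaa"; step two turns that into "migdaa".

migdaa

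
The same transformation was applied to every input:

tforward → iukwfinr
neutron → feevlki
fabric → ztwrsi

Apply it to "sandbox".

What's happening: move the last 2 characters to the front (rotate right by 2), then shift every letter 9 places backward in the alphabet (wrapping around).
On "sandbox": the first step gives "oxsandb", and the second then gives "fojreus".

fojreus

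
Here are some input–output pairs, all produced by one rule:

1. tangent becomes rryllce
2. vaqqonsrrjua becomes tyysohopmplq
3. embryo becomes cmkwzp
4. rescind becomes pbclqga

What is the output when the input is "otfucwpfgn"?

mlreddsnau

Rule — take characters alternately from the front and the back (1st, last, 2nd, 2nd-last, ...), then shift every letter 2 places backward in the alphabet (wrapping around).
Applying both steps to "otfucwpfgn": "ontgffupcw", then "mlreddsnau".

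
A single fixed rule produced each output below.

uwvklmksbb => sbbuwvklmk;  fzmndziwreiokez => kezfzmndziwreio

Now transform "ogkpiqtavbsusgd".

Each output is the input with this applied: move the last 3 characters to the front (rotate right by 3).
Applying that to "ogkpiqtavbsusgd" gives "sgdogkpiqtavbsu".

sgdogkpiqtavbsu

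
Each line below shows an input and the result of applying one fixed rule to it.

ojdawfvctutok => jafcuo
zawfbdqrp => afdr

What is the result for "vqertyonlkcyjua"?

qrynkyu

Looking at the pairs, the operation is to keep every other character starting from the second (positions 2nd, 4th, 6th, ...).
For "vqertyonlkcyjua" the result is "qrynkyu".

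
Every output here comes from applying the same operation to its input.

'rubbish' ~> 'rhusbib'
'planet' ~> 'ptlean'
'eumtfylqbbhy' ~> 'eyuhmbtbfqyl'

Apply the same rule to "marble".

mealrb

The rule is to take characters alternately from the front and the back (1st, last, 2nd, 2nd-last, ...).
"marble" → "mealrb".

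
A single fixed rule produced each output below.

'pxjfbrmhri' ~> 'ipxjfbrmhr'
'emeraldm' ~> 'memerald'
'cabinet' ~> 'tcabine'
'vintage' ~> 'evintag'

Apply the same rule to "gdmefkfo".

In each case the input is transformed by: move the last character to the front.
"gdmefkfo" → "ogdmefkf".

ogdmefkf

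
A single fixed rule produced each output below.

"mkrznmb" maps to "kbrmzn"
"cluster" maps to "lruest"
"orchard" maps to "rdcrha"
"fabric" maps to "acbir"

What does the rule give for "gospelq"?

oqslpe

The transformation: delete the first character, then take characters alternately from the front and the back (1st, last, 2nd, 2nd-last, ...).
Starting from "gospelq": after the first operation, "ospelq"; after the second, "oqslpe".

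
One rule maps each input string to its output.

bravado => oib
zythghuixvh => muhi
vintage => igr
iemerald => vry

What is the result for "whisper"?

jfe

The pattern: keep one character in every 3, starting at position 1 (positions 1st, 4th, 7th, ...), then shift every letter 13 places forward in the alphabet (wrapping around) — i.e. ROT13.
Applying that to "whisper" gives "jfe".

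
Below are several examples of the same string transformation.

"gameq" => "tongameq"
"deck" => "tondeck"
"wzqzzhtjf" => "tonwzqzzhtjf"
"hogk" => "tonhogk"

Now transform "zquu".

tonzquu

What's happening: prepend "ton".
On "zquu" that produces "tonzquu".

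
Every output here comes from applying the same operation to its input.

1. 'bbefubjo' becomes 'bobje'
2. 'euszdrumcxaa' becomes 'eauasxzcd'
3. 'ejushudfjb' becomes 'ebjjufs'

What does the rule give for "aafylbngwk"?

akawfgy

Rule — take characters alternately from the front and the back (1st, last, 2nd, 2nd-last, ...), then delete the last 3 characters.
Starting from "aafylbngwk": after the first operation, "akawfgynlb"; after the second, "akawfgy".
(Check on "ejushudfjb": → "ebjjufsdhu" → "ebjjufs" ✓)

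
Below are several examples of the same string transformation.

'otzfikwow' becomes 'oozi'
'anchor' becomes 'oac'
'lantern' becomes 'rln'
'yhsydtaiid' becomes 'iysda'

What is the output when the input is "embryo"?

Looking at the pairs, the operation is to move the last 3 characters to the front (rotate right by 3), then keep every other character starting from the second (positions 2nd, 4th, 6th, ...).
"embryo" → "ryoemb" → "yeb".
(Check on "anchor": → "horanc" → "oac" ✓)

yeb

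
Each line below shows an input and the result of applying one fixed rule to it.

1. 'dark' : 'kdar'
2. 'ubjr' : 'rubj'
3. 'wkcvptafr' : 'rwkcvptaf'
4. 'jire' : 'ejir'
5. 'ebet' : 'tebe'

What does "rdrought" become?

trdrough

What's happening: move the last character to the front.
Doing the same to "rdrought": "trdrough".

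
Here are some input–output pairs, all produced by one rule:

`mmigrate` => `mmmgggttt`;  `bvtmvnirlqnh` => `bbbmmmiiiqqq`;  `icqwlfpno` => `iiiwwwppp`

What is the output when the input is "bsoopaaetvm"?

The rule is to keep one character in every 3, starting at position 1 (positions 1st, 4th, 7th, ...), then repeat every character 3 times.
On "bsoopaaetvm": the first step gives "boav", and the second then gives "bbboooaaavvv".
(Check on "bvtmvnirlqnh": → "bmiq" → "bbbmmmiiiqqq" ✓)

bbboooaaavvv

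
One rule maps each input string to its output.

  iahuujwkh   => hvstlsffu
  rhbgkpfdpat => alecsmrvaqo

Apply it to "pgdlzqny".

In each case the input is transformed by: shift every letter 11 places forward in the alphabet (wrapping around), then move the last 3 characters to the front (rotate right by 3).
So "pgdlzqny" becomes "byjarowk".

byjarowk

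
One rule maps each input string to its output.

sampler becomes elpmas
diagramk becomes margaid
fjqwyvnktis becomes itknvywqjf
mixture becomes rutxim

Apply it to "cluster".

What's happening: reverse the string, then delete the first character.
"cluster" → "retsulc" → "etsulc".

etsulc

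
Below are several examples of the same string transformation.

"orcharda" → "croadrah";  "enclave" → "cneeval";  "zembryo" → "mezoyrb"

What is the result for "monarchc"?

The pattern: move the first 3 characters to the end (rotate left by 3), then reverse the string.
Working it through for "monarchc": intermediate "archcmon", final "nomchcra".

nomchcra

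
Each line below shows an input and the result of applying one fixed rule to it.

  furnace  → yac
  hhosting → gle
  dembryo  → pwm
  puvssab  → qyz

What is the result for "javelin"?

The rule is to shift every letter 2 places backward in the alphabet (wrapping around), then keep only the last 3 characters.
Applying both steps to "javelin": "hytcjgl", then "jgl".

jgl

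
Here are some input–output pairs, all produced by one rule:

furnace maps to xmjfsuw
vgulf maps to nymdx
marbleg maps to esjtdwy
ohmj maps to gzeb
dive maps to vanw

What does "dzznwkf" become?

vrrfocx

Looking at the pairs, the operation is to shift every letter 8 places backward in the alphabet (wrapping around).
On "dzznwkf" that produces "vrrfocx".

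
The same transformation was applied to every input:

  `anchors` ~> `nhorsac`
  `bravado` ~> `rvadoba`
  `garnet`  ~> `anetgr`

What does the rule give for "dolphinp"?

Each output is the input with this applied: move the first 2 characters to the end (rotate left by 2), then swap the first and last characters.
"dolphinp" → "lphinpdo" → "ophinpdl".

ophinpdl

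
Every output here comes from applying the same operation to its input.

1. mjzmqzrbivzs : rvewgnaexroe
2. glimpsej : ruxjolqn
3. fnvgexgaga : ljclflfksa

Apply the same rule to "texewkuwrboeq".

jbpzbwgtjvyjc

Looking at the pairs, the operation is to shift every letter 5 places forward in the alphabet (wrapping around), then move the first 3 characters to the end (rotate left by 3).
Starting from "texewkuwrboeq": after the first operation, "yjcjbpzbwgtjv"; after the second, "jbpzbwgtjvyjc".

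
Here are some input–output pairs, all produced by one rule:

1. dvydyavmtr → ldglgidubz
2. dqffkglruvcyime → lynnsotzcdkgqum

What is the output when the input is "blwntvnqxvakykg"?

jtevbdvyfdisgso

The pattern: shift every letter 8 places forward in the alphabet (wrapping around).
Doing the same to "blwntvnqxvakykg": "jtevbdvyfdisgso".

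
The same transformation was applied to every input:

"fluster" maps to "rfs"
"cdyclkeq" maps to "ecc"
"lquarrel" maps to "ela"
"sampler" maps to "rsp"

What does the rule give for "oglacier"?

eoa

The pattern: keep one character in every 3, starting at position 1 (positions 1st, 4th, 7th, ...), then move the last character to the front.
So "oglacier" becomes "eoa".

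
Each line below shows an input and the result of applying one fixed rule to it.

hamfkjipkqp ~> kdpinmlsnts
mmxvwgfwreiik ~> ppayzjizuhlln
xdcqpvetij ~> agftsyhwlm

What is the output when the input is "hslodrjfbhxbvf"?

kvorgumiekaeyi

The pattern: shift every letter 3 places forward in the alphabet (wrapping around).
Applying that to "hslodrjfbhxbvf" gives "kvorgumiekaeyi".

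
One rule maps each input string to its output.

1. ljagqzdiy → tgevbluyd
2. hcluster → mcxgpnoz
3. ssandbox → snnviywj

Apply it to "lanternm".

What's happening: move the last character to the front, then shift every letter 5 places backward in the alphabet (wrapping around).
On "lanternm": the first step gives "mlantern", and the second then gives "hgviozmi".

hgviozmi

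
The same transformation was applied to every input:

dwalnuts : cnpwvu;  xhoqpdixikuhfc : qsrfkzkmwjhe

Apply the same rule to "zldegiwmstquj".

Looking at the pairs, the operation is to shift every letter 2 places forward in the alphabet (wrapping around), then delete the first 2 characters.
Working it through for "zldegiwmstquj": intermediate "bnfgikyouvswl", final "fgikyouvswl".

fgikyouvswl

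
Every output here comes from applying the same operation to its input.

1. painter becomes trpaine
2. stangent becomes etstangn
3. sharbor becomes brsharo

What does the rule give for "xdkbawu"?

The pattern: move the last 2 characters to the front (rotate right by 2), then swap the first and last characters.
Applying that to "xdkbawu" gives "auxdkbw".

auxdkbw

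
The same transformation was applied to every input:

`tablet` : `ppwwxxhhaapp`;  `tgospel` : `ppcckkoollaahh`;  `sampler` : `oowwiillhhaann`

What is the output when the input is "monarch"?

The pattern: double every character, then shift every letter 4 places backward in the alphabet (wrapping around).
Applying both steps to "monarch": "mmoonnaarrcchh", then "iikkjjwwnnyydd".

iikkjjwwnnyydd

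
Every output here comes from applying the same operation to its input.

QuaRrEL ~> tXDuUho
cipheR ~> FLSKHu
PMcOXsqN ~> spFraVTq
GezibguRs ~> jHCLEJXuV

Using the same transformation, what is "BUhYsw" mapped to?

The rule is to shift every letter 3 places forward in the alphabet (wrapping around), then flip the case of every letter.
For "BUhYsw", step one produces "EXkBvz"; step two turns that into "exKbVZ".

exKbVZ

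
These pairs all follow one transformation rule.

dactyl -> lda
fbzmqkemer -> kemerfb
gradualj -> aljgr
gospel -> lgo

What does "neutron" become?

The rule is to move the first 2 characters to the end (rotate left by 2), then delete the first 3 characters.
Applying both steps to "neutron": "utronne", then "onne".

onne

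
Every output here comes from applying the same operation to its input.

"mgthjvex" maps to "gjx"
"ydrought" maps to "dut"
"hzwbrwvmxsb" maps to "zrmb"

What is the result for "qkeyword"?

kwd

Rule — keep one character in every 3, starting at position 2 (positions 2nd, 5th, 8th, ...).
Doing the same to "qkeyword": "kwd".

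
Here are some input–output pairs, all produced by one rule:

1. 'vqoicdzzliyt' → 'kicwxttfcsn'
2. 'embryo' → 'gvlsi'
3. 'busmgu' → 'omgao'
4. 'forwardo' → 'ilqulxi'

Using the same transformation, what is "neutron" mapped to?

The transformation: shift every letter 6 places backward in the alphabet (wrapping around), then delete the first character.
On "neutron" that produces "yonlih".
(Check on "forwardo": → "zilqulxi" → "ilqulxi" ✓)

yonlih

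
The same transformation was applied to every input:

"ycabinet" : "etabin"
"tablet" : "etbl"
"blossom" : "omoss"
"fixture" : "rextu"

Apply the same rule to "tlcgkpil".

The transformation: delete the first 2 characters, then move the last 2 characters to the front (rotate right by 2).
Working it through for "tlcgkpil": intermediate "cgkpil", final "ilcgkp".

ilcgkp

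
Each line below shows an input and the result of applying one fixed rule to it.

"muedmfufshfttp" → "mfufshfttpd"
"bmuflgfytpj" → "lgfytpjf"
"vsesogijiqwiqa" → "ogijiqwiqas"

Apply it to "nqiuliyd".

liydu

The pattern: delete the first 3 characters, then move the first character to the end.
For "nqiuliyd", step one produces "uliyd"; step two turns that into "liydu".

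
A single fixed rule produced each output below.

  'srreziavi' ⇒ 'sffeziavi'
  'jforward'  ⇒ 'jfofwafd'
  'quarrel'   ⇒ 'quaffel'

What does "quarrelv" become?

The rule is to replace every "r" with "f".
"quarrelv" → "quaffelv".

quaffelv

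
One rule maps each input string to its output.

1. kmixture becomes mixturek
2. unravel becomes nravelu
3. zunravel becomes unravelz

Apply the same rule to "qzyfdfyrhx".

In each case the input is transformed by: move the first character to the end.
Applying that to "qzyfdfyrhx" gives "zyfdfyrhxq".

zyfdfyrhxq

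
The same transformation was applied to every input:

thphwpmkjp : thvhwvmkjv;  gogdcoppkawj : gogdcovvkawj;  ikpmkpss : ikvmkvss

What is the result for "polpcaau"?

volvcaau

Looking at the pairs, the operation is to replace every "p" with "v".
On "polpcaau" that produces "volvcaau".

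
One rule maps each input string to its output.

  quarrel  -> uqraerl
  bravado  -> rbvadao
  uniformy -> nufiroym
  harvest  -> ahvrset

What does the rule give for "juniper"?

ujinepr

In each case the input is transformed by: swap each adjacent pair of characters (1↔2, 3↔4, ...).
For "juniper" the result is "ujinepr".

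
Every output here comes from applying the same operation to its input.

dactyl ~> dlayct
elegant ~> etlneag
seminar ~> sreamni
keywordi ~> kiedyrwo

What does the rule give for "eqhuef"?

efqehu

Each output is the input with this applied: take characters alternately from the front and the back (1st, last, 2nd, 2nd-last, ...).
For "eqhuef" the result is "efqehu".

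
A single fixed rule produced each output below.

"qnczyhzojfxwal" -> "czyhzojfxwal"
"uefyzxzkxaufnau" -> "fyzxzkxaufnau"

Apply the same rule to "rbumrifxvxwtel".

Looking at the pairs, the operation is to delete the first 2 characters.
Applying that to "rbumrifxvxwtel" gives "umrifxvxwtel".

umrifxvxwtel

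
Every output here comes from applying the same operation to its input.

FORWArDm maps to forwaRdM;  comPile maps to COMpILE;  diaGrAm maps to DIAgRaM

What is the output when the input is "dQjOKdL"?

DqJokDl

Each output is the input with this applied: flip the case of every letter.
Applying that to "dQjOKdL" gives "DqJokDl".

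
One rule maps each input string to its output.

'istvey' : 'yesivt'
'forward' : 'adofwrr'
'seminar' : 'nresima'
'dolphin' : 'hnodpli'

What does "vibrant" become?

ativrbn

Each output is the input with this applied: swap each adjacent pair of characters (1↔2, 3↔4, ...), then move the last 2 characters to the front (rotate right by 2).
Applying both steps to "vibrant": "ivrbnat", then "ativrbn".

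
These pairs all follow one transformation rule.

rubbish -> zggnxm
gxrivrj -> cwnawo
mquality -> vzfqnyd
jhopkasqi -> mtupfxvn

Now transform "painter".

fnsyjw

The pattern: delete the first character, then shift every letter 5 places forward in the alphabet (wrapping around).
For "painter", step one produces "ainter"; step two turns that into "fnsyjw".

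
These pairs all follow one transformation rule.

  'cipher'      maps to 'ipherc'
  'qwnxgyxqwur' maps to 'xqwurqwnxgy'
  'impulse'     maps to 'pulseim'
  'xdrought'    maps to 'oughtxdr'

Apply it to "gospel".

ospelg

What's happening: move the last 3 characters to the front (rotate right by 3), then move the last 2 characters to the front (rotate right by 2).
On "gospel": the first step gives "pelgos", and the second then gives "ospelg".
(Check on "qwnxgyxqwur": → "wurqwnxgyxq" → "xqwurqwnxgy" ✓)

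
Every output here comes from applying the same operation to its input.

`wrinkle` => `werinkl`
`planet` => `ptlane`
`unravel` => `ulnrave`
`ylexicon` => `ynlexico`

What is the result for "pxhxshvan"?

The rule is to swap the first and last characters, then move the last character to the front.
On "pxhxshvan": the first step gives "nxhxshvap", and the second then gives "pnxhxshva".

pnxhxshva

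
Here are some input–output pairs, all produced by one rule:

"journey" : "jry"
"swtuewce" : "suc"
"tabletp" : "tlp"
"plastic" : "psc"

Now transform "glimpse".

Rule — keep one character in every 3, starting at position 1 (positions 1st, 4th, 7th, ...).
On "glimpse" that produces "gme".

gme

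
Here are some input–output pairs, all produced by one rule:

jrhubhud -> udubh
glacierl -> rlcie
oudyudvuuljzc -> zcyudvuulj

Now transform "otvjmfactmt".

Rule — delete the first 3 characters, then move the last 2 characters to the front (rotate right by 2).
On "otvjmfactmt": the first step gives "jmfactmt", and the second then gives "mtjmfact".

mtjmfact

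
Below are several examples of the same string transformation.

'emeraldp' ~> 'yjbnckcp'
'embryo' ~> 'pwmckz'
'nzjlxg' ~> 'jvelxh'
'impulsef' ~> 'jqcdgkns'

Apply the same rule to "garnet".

The transformation: shift every letter 2 places backward in the alphabet (wrapping around), then swap the front and back halves of the string.
So "garnet" becomes "lcreyp".

lcreyp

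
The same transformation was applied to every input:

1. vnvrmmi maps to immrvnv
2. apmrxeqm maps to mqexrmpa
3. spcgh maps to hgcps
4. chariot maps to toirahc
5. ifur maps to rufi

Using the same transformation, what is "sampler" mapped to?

relpmas

Rule — reverse the string.
On "sampler" that produces "relpmas".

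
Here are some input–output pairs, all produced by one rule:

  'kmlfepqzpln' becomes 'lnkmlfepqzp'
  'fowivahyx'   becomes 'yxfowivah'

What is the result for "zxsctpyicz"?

In each case the input is transformed by: move the last 2 characters to the front (rotate right by 2).
"zxsctpyicz" → "czzxsctpyi".

czzxsctpyi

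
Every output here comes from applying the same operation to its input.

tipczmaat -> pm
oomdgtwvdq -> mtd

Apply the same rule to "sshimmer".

hm

Looking at the pairs, the operation is to delete the last character, then keep one character in every 3, starting at position 3 (positions 3rd, 6th, 9th, ...).
Doing the same to "sshimmer": "hm".
(Check on "tipczmaat": → "tipczmaa" → "pm" ✓)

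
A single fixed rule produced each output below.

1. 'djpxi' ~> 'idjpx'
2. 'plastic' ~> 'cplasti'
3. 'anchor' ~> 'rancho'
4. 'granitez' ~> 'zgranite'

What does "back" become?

kbac

Rule — move the last character to the front.
On "back" that produces "kbac".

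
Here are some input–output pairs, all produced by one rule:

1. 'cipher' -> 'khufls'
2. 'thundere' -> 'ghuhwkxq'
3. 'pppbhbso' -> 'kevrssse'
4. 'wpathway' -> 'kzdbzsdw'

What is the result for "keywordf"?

In each case the input is transformed by: shift every letter 3 places forward in the alphabet (wrapping around), then swap the front and back halves of the string.
Applying that to "keywordf" gives "ruginhbz".

ruginhbz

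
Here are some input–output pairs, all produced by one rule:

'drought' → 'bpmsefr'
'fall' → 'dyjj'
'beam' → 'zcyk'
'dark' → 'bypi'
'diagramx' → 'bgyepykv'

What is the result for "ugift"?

segdr

Rule — shift every letter 2 places backward in the alphabet (wrapping around).
Doing the same to "ugift": "segdr".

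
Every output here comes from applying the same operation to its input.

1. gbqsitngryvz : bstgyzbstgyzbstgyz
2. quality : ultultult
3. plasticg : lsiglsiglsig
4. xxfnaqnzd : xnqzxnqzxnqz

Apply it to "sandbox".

adoadoado

The transformation: keep every other character starting from the second (positions 2nd, 4th, 6th, ...), then write the whole string 3 times in a row.
"sandbox" → "ado" → "adoadoado".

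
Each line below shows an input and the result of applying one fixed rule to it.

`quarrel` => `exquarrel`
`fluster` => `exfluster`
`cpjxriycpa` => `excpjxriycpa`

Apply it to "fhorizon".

In each case the input is transformed by: prepend "ex".
Doing the same to "fhorizon": "exfhorizon".

exfhorizon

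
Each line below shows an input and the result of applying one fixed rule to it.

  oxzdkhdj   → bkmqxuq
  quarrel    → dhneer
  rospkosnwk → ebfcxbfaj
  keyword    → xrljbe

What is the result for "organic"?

Rule — shift every letter 13 places forward in the alphabet (wrapping around) — i.e. ROT13, then delete the last character.
On "organic": the first step gives "betnavp", and the second then gives "betnav".

betnav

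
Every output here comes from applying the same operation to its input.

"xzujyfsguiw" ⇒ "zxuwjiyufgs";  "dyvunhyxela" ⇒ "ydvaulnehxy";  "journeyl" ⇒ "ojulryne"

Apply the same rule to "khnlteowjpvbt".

Rule — move the first character to the end, then take characters alternately from the front and the back (1st, last, 2nd, 2nd-last, ...).
Applying both steps to "khnlteowjpvbt": "hnlteowjpvbtk", then "hkntlbtvepojw".

hkntlbtvepojw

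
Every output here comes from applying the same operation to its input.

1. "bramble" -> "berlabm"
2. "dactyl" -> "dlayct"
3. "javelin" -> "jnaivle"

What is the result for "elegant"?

The pattern: take characters alternately from the front and the back (1st, last, 2nd, 2nd-last, ...).
For "elegant" the result is "etlneag".

etlneag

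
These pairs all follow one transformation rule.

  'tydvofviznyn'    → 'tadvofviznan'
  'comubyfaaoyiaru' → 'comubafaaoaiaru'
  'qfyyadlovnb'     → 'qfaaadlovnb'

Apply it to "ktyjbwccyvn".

Each output is the input with this applied: replace every "y" with "a".
Doing the same to "ktyjbwccyvn": "ktajbwccavn".

ktajbwccavn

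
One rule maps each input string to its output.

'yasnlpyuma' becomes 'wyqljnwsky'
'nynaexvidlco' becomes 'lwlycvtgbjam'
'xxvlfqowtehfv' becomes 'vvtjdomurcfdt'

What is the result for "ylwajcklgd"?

The pattern: shift every letter 2 places backward in the alphabet (wrapping around).
Doing the same to "ylwajcklgd": "wjuyhaijeb".

wjuyhaijeb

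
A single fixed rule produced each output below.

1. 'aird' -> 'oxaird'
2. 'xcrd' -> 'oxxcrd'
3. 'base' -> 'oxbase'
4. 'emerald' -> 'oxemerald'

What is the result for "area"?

The pattern: prepend "ox".
On "area" that produces "oxarea".

oxarea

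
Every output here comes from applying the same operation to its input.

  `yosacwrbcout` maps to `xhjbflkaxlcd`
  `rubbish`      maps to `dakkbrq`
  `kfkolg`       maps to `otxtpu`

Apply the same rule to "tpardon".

Each output is the input with this applied: shift every letter 9 places forward in the alphabet (wrapping around), then swap each adjacent pair of characters (1↔2, 3↔4, ...).
Working it through for "tpardon": intermediate "cyjamxw", final "ycajxmw".

ycajxmw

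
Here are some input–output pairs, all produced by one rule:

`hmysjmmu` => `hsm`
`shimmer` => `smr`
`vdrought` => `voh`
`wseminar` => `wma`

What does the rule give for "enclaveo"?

The rule is to keep one character in every 3, starting at position 1 (positions 1st, 4th, 7th, ...).
So "enclaveo" becomes "ele".

ele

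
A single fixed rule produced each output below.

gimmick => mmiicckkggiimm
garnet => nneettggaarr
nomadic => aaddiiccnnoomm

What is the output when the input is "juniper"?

iippeerrjjuunn

In each case the input is transformed by: move the first 3 characters to the end (rotate left by 3), then double every character.
For "juniper", step one produces "iperjun"; step two turns that into "iippeerrjjuunn".
(Check on "garnet": → "netgar" → "nneettggaarr" ✓)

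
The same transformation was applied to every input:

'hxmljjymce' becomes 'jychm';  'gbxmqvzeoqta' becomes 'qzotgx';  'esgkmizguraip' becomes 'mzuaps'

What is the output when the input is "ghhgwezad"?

wzdh

The transformation: move the first 3 characters to the end (rotate left by 3), then keep every other character starting from the second (positions 2nd, 4th, 6th, ...).
"ghhgwezad" → "gwezadghh" → "wzdh".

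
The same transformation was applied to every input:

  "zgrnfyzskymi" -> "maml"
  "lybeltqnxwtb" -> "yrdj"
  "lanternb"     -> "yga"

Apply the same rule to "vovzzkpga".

imc

The transformation: shift every letter 13 places forward in the alphabet (wrapping around) — i.e. ROT13, then keep one character in every 3, starting at position 1 (positions 1st, 4th, 7th, ...).
On "vovzzkpga": the first step gives "ibimmxctn", and the second then gives "imc".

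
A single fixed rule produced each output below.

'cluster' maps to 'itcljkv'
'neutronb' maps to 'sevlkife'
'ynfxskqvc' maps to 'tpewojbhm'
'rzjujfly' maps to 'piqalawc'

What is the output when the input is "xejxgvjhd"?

The transformation: move the last character to the front, then shift every letter 9 places backward in the alphabet (wrapping around).
Doing the same to "xejxgvjhd": "uovaoxmay".
(Check on "neutronb": → "bneutron" → "sevlkife" ✓)

uovaoxmay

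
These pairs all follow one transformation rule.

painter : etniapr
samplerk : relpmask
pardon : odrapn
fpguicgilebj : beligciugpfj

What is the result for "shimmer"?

emmihsr

Each output is the input with this applied: move the last character to the front, then reverse the string.
Starting from "shimmer": after the first operation, "rshimme"; after the second, "emmihsr".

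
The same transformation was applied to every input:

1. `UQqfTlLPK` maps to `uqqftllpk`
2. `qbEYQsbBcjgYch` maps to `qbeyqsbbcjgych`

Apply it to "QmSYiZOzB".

qmsyizozb

The pattern: convert every letter to lowercase.
So "QmSYiZOzB" becomes "qmsyizozb".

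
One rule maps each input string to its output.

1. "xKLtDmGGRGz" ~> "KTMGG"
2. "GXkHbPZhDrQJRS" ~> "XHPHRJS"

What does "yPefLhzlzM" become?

PFHLM

Rule — keep every other character starting from the second (positions 2nd, 4th, 6th, ...), then convert every letter to uppercase.
Applying that to "yPefLhzlzM" gives "PFHLM".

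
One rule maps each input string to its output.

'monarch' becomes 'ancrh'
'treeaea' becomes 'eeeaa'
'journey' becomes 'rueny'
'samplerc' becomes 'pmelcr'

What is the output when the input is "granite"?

natie

The transformation: delete the first 2 characters, then swap each adjacent pair of characters (1↔2, 3↔4, ...).
On "granite": the first step gives "anite", and the second then gives "natie".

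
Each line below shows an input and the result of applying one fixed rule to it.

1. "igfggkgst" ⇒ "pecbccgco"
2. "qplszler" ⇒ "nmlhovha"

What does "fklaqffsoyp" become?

Rule — shift every letter 4 places backward in the alphabet (wrapping around), then move the last character to the front.
Doing the same to "fklaqffsoyp": "lbghwmbboku".
(Check on "igfggkgst": → "ecbccgcop" → "pecbccgco" ✓)

lbghwmbboku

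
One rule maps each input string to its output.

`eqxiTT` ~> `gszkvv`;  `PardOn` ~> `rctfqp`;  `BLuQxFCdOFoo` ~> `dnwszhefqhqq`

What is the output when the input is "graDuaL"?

Rule — shift every letter 2 places forward in the alphabet (wrapping around), then convert every letter to lowercase.
Applying both steps to "graDuaL": "itcFwcN", then "itcfwcn".

itcfwcn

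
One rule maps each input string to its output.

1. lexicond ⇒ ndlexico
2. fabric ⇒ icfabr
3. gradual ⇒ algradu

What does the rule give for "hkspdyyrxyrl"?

rlhkspdyyrxy

In each case the input is transformed by: move the last 2 characters to the front (rotate right by 2).
Applying that to "hkspdyyrxyrl" gives "rlhkspdyyrxy".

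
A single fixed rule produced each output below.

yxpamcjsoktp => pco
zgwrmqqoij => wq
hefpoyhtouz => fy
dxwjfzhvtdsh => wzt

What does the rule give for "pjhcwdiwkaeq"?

hdk

The rule is to delete the last 3 characters, then keep one character in every 3, starting at position 3 (positions 3rd, 6th, 9th, ...).
Working it through for "pjhcwdiwkaeq": intermediate "pjhcwdiwk", final "hdk".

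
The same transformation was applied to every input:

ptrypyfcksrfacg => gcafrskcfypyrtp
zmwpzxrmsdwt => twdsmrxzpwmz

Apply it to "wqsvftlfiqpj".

Rule — reverse the string.
So "wqsvftlfiqpj" becomes "jpqifltfvsqw".

jpqifltfvsqw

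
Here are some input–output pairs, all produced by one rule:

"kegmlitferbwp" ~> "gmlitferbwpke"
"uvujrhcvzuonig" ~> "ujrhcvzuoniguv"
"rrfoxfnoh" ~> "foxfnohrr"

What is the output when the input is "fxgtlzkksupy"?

Rule — move the first 2 characters to the end (rotate left by 2).
"fxgtlzkksupy" → "gtlzkksupyfx".

gtlzkksupyfx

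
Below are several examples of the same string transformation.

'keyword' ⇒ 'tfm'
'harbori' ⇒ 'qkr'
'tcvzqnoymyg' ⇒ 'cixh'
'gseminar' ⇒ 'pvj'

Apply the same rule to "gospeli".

pyr

The rule is to shift every letter 9 places forward in the alphabet (wrapping around), then keep one character in every 3, starting at position 1 (positions 1st, 4th, 7th, ...).
Applying both steps to "gospeli": "pxbynur", then "pyr".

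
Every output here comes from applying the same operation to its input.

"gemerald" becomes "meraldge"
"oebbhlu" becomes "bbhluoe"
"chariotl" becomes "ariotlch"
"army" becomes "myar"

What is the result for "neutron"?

Looking at the pairs, the operation is to move the first 2 characters to the end (rotate left by 2).
Doing the same to "neutron": "utronne".

utronne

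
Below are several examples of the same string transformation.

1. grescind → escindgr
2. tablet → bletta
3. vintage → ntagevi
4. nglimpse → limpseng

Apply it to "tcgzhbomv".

Looking at the pairs, the operation is to move the first 2 characters to the end (rotate left by 2).
Applying that to "tcgzhbomv" gives "gzhbomvtc".

gzhbomvtc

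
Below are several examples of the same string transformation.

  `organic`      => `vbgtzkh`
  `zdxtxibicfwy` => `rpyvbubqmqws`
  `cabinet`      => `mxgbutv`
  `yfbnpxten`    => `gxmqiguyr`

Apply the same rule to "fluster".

kxmlney

The transformation: reverse the string, then shift every letter 7 places backward in the alphabet (wrapping around).
For "fluster", step one produces "retsulf"; step two turns that into "kxmlney".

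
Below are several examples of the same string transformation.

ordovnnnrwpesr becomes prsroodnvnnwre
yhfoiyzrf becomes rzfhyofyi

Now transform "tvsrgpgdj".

The transformation: swap each adjacent pair of characters (1↔2, 3↔4, ...), then move the last 3 characters to the front (rotate right by 3).
On "tvsrgpgdj": the first step gives "vtrspgdgj", and the second then gives "dgjvtrspg".
(Check on "ordovnnnrwpesr": → "roodnvnnwreprs" → "prsroodnvnnwre" ✓)

dgjvtrspg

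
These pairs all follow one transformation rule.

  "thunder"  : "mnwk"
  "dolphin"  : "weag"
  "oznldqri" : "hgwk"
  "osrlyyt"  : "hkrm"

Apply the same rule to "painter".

ibmk

In each case the input is transformed by: keep every other character starting from the first (positions 1st, 3rd, 5th, ...), then shift every letter 7 places backward in the alphabet (wrapping around).
Working it through for "painter": intermediate "pitr", final "ibmk".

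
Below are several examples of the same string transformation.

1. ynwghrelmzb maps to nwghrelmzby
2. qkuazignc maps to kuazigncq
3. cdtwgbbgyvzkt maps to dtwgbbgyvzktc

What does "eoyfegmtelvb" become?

oyfegmtelvbe

The pattern: move the first character to the end.
"eoyfegmtelvb" → "oyfegmtelvbe".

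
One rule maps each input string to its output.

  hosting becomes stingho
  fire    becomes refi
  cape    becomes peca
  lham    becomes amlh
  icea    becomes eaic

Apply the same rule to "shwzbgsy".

Each output is the input with this applied: move the first 2 characters to the end (rotate left by 2).
For "shwzbgsy" the result is "wzbgsysh".

wzbgsysh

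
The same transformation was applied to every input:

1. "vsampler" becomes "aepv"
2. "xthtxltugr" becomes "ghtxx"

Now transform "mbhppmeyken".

ehkmnp

Each output is the input with this applied: keep every other character starting from the first (positions 1st, 3rd, 5th, ...), then sort the characters into alphabetical order.
Starting from "mbhppmeyken": after the first operation, "mhpekn"; after the second, "ehkmnp".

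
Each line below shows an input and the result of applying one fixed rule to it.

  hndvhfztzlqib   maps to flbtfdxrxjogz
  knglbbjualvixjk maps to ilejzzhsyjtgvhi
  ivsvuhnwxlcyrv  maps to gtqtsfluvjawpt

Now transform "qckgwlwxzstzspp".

oaieujuvxqrxqnn

The transformation: shift every letter 2 places backward in the alphabet (wrapping around).
On "qckgwlwxzstzspp" that produces "oaieujuvxqrxqnn".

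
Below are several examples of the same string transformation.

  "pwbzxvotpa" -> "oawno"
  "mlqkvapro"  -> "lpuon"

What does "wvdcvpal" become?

In each case the input is transformed by: keep every other character starting from the first (positions 1st, 3rd, 5th, ...), then shift every letter 1 place backward in the alphabet (wrapping around).
"wvdcvpal" → "wdva" → "vcuz".

vcuz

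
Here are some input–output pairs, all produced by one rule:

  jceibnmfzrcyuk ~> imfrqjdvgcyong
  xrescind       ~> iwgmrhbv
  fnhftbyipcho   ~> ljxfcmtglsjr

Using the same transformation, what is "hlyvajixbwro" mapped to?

The pattern: shift every letter 4 places forward in the alphabet (wrapping around), then move the first 2 characters to the end (rotate left by 2).
"hlyvajixbwro" → "lpczenmbfavs" → "czenmbfavslp".

czenmbfavslp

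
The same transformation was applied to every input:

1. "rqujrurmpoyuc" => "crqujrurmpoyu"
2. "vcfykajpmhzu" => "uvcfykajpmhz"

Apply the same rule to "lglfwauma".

The rule is to move the last character to the front.
For "lglfwauma" the result is "alglfwaum".

alglfwaum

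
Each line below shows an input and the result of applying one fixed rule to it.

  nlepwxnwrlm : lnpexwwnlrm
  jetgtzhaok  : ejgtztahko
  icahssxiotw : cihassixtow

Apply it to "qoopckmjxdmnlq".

Each output is the input with this applied: swap each adjacent pair of characters (1↔2, 3↔4, ...).
Applying that to "qoopckmjxdmnlq" gives "oqpokcjmdxnmql".

oqpokcjmdxnmql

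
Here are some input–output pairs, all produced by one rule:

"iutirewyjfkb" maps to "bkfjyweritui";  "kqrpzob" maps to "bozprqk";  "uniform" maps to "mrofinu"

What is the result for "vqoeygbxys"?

syxbgyeoqv

In each case the input is transformed by: reverse the string.
So "vqoeygbxys" becomes "syxbgyeoqv".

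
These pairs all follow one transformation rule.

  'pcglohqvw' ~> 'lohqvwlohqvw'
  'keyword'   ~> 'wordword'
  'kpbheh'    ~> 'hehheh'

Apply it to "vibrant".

Each output is the input with this applied: delete the first 3 characters, then write the whole string twice.
Applying both steps to "vibrant": "rant", then "rantrant".

rantrant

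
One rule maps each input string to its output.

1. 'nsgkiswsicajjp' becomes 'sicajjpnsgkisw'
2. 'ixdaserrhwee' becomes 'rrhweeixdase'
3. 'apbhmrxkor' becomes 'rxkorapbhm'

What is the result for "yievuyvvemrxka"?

The transformation: swap the front and back halves of the string.
Doing the same to "yievuyvvemrxka": "vemrxkayievuyv".

vemrxkayievuyv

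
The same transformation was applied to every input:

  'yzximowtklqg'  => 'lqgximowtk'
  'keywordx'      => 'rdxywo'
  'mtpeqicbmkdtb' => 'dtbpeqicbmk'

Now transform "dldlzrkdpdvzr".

vzrdlzrkdpd

What's happening: delete the first 2 characters, then move the last 3 characters to the front (rotate right by 3).
Working it through for "dldlzrkdpdvzr": intermediate "dlzrkdpdvzr", final "vzrdlzrkdpd".
(Check on "yzximowtklqg": → "ximowtklqg" → "lqgximowtk" ✓)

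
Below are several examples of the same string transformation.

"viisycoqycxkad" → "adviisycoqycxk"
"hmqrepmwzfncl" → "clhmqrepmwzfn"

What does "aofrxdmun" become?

Rule — move the last 2 characters to the front (rotate right by 2).
"aofrxdmun" → "unaofrxdm".

unaofrxdm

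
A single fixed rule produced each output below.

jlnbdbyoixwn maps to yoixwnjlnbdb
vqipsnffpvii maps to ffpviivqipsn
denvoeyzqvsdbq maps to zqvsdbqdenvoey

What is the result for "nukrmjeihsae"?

eihsaenukrmj

Looking at the pairs, the operation is to swap the front and back halves of the string.
So "nukrmjeihsae" becomes "eihsaenukrmj".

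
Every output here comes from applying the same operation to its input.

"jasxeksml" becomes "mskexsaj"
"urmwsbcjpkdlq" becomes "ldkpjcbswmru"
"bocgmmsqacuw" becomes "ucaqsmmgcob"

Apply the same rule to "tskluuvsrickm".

Rule — delete the last character, then reverse the string.
Applying both steps to "tskluuvsrickm": "tskluuvsrick", then "kcirsvuulkst".
(Check on "bocgmmsqacuw": → "bocgmmsqacu" → "ucaqsmmgcob" ✓)

kcirsvuulkst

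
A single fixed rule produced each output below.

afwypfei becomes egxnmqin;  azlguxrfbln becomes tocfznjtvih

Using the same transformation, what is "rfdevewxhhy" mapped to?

lmdmefppgzn

Each output is the input with this applied: move the first 2 characters to the end (rotate left by 2), then shift every letter 8 places forward in the alphabet (wrapping around).
For "rfdevewxhhy" the result is "lmdmefppgzn".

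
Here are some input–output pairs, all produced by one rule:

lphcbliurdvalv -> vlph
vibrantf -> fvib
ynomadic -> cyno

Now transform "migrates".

Looking at the pairs, the operation is to move the last character to the front, then keep only the first 4 characters.
Working it through for "migrates": intermediate "smigrate", final "smig".

smig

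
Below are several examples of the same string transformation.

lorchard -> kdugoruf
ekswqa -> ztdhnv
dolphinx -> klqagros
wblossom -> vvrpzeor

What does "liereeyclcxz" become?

bfofacolhuhh

In each case the input is transformed by: swap the front and back halves of the string, then shift every letter 3 places forward in the alphabet (wrapping around).
Working it through for "liereeyclcxz": intermediate "yclcxzlieree", final "bfofacolhuhh".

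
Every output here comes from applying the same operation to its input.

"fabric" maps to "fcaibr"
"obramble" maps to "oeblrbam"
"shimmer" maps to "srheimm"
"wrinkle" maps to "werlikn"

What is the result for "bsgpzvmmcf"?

Rule — take characters alternately from the front and the back (1st, last, 2nd, 2nd-last, ...).
Doing the same to "bsgpzvmmcf": "bfscgmpmzv".

bfscgmpmzv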